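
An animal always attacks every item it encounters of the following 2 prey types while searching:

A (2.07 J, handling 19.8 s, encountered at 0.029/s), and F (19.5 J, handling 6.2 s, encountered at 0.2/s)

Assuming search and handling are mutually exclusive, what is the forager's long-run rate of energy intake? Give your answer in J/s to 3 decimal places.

Energy encountered per unit search time: 0.029×2.07 + 0.2×19.5 = 3.96 J/s.
Handling time per unit search time: 0.029×19.8 + 0.2×6.2 = 1.814.
Rate = 3.96/(1 + 1.814) = 1.407 J/s.

1.407 J/s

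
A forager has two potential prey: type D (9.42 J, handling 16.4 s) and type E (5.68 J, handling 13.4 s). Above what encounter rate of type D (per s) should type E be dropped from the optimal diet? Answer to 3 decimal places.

Drop type E once their profitability E₂/h₂ falls below the rate achievable on type D alone: E₂/h₂ = λE₁/(1 + λh₁).
Solve for λ: λE₁h₂ = E₂(1 + λh₁) → λ(E₁h₂ − E₂h₁) = E₂ → λ = E₂/(E₁h₂ − E₂h₁).
λ = 5.68/(9.42×13.4 − 5.68×16.4) = 5.68/33.08 = 0.1717 per s.

0.172 per s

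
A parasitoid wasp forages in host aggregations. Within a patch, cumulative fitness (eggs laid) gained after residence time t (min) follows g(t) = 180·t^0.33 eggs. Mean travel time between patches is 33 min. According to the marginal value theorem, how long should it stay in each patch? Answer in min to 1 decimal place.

Maximise g(t)/(T+t): set derivative to zero → g'(t)(T+t) = g(t).
g'(t) = 0.33·180·t^-0.67. Setting 0.33·180·t^-0.67 = 180·t^0.33/(33+t) gives 0.33(33+t) = t, so 0.67·t = 0.33×33.
t* = 0.33×33/0.67 = 16.25 min.

16.3 min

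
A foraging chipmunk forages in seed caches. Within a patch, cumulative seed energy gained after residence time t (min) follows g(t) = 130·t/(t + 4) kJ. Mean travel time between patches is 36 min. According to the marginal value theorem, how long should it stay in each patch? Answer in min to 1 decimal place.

Maximise g(t)/(T+t): set derivative to zero → g'(t)(T+t) = g(t).
g'(t) = 130·4/(t + 4)². Setting 130·4/(t+4)² = 130t/[(t+4)(36+t)] gives 4(36+t) = t(t+4), so t² = 4×36 = 144.
t* = √144 = 12 min.

12.0 min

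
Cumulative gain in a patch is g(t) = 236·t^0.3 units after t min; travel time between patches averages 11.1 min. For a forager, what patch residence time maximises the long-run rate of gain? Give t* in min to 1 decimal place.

4.8 min

Maximise g(t)/(T+t): set derivative to zero → g'(t)(T+t) = g(t).
g'(t) = 0.3·236·t^-0.7. Setting 0.3·236·t^-0.7 = 236·t^0.3/(11.1+t) gives 0.3(11.1+t) = t, so 0.70·t = 0.3×11.1.
t* = 0.3×11.1/0.70 = 4.757 min.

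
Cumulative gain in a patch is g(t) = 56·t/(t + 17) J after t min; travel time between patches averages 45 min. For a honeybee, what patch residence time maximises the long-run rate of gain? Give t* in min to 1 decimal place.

Maximise g(t)/(T+t): set derivative to zero → g'(t)(T+t) = g(t).
g'(t) = 56·17/(t + 17)². Setting 56·17/(t+17)² = 56t/[(t+17)(45+t)] gives 17(45+t) = t(t+17), so t² = 17×45 = 765.
t* = √765 = 27.66 min.

27.7 min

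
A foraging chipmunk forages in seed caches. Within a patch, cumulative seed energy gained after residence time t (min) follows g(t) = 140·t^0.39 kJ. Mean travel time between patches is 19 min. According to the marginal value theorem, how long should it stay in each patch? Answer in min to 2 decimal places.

12.15 min

Optimal t* satisfies g'(t*) = g(t*)/(T + t*).
g'(t) = 0.39·140·t^-0.61. Setting 0.39·140·t^-0.61 = 140·t^0.39/(19+t) gives 0.39(19+t) = t, so 0.61·t = 0.39×19.
t* = 0.39×19/0.61 = 12.15 min.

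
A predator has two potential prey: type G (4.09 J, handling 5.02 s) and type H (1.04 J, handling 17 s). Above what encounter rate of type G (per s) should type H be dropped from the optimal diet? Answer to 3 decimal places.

0.016 per s

Drop type H once their profitability E₂/h₂ falls below the rate achievable on type G alone: E₂/h₂ = λE₁/(1 + λh₁).
Solve for λ: λE₁h₂ = E₂(1 + λh₁) → λ(E₁h₂ − E₂h₁) = E₂ → λ = E₂/(E₁h₂ − E₂h₁).
λ = 1.04/(4.09×17 − 1.04×5.02) = 1.04/64.31 = 0.01617 per s.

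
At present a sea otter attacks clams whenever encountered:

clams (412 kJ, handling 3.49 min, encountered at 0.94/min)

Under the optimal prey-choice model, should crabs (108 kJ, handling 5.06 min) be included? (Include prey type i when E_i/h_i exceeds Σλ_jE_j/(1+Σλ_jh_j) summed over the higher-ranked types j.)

No

Current rate: (0.94×412)/(1 + 0.94×3.49) = 90.47 kJ/min.
crabs: E/h = 108/5.06 = 21.34 kJ/min.
21.34 < 90.47, so adding crabs would lower the average — exclude it.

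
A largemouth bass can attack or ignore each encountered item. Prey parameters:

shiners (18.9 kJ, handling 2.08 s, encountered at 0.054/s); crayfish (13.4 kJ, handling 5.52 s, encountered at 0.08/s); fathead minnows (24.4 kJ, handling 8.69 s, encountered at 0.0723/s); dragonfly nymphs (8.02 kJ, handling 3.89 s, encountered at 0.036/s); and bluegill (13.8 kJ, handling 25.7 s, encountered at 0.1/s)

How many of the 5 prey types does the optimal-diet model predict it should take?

4

Rank by E/h (kJ/s): shiners 9.09, fathead minnows 2.81, crayfish 2.43, dragonfly nymphs 2.06, bluegill 0.537. Include each in turn until the next type's E/h falls below the running intake rate.
Rate on top 1: 0.9175. fathead minnows: 2.81 > 0.9175 → include.
Rate on top 2: 1.6. crayfish: 2.43 > 1.6 → include.
Rate on top 3: 1.767. dragonfly nymphs: 2.06 > 1.767 → include.
Rate on top 4: 1.785. bluegill: 0.537 < 1.785 → exclude; stop.
Optimal diet: shiners, fathead minnows, crayfish, dragonfly nymphs — 4 of 5 types.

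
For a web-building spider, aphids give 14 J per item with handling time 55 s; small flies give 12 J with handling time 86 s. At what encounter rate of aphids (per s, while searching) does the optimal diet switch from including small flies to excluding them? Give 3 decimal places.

The zero-one rule: include small flies iff E₂/h₂ > λE₁/(1+λh₁). Equality gives the switch point.
λE₁h₂ = E₂ + λE₂h₁ ⇒ λ = E₂/(E₁h₂ − E₂h₁) = 12/(1204 − 660) = 0.02206 per s.

0.022 per s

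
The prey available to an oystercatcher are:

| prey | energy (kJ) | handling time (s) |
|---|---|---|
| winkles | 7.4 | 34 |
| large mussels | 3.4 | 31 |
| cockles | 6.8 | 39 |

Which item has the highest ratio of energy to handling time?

Profitability E/h (kJ/s): winkles = 7.4/34 = 0.218, large mussels = 3.4/31 = 0.11, cockles = 6.8/39 = 0.174.
Ranked: winkles > cockles > large mussels.

winkles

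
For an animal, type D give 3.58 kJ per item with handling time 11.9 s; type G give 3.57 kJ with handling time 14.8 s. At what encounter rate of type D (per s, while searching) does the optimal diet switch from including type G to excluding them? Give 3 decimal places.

0.340 per s

At the threshold, the rate on type D alone equals the profitability of type G: λ·3.58/(1 + λ·11.9) = 3.57/14.8 = 0.2412.
Rearranging, λ(3.58 − 0.2412×11.9) = 0.2412, so λ = 0.2412/0.7095 = 0.34 per s.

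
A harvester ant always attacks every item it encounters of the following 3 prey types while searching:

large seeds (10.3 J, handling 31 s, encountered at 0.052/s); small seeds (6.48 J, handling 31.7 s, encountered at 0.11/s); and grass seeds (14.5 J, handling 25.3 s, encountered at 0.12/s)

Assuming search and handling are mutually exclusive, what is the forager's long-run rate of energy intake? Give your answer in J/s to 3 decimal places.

R = (0.052×10.3 + 0.11×6.48 + 0.12×14.5) / (1 + 0.052×31 + 0.11×31.7 + 0.12×25.3) = 2.988/9.135 = 0.3271 J/s.

0.327 J/s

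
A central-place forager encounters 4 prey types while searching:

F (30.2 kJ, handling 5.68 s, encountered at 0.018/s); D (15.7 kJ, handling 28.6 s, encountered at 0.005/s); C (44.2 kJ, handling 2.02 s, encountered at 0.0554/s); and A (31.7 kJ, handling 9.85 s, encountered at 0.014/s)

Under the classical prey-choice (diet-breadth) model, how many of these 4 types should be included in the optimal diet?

E/h in descending order: C 21.9, F 5.32, A 3.22, D 0.549 kJ/s. The optimal diet is the largest prefix of this list for which every included type satisfies E_i/h_i > R on the types above it.
Rate on top 1: 2.202. F: 5.32 > 2.202 → include.
Rate on top 2: 2.465. A: 3.22 > 2.465 → include.
Rate on top 3: 2.541. D: 0.549 < 2.541 → exclude; stop.
Optimal diet: C, F, A — 3 of 4 types.

3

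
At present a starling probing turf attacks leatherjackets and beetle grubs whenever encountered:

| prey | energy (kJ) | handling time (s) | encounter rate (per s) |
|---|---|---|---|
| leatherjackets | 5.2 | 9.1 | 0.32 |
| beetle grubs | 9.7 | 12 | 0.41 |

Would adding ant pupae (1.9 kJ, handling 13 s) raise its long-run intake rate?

On leatherjackets and beetle grubs alone, R = ΣλE/(1+Σλh) = 5.641/8.832 = 0.6387 kJ/s.
ant pupae: E/h = 1.9/13 = 0.1462 kJ/s.
Since 0.1462 < R, time spent handling ant pupae is better spent searching.

No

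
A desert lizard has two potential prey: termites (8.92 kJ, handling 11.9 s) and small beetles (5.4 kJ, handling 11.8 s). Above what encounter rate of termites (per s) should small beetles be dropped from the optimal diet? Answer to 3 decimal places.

The zero-one rule: include small beetles iff E₂/h₂ > λE₁/(1+λh₁). Equality gives the switch point.
λE₁h₂ = E₂ + λE₂h₁ ⇒ λ = E₂/(E₁h₂ − E₂h₁) = 5.4/(105.3 − 64.26) = 0.1317 per s.

0.132 per s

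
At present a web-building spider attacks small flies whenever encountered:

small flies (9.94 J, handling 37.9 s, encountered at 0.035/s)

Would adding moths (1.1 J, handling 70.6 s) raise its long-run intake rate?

No

On small flies alone, R = ΣλE/(1+Σλh) = 0.3479/2.327 = 0.1495 J/s.
moths: E/h = 1.1/70.6 = 0.01558 J/s.
Since 0.01558 < R, time spent handling moths is better spent searching.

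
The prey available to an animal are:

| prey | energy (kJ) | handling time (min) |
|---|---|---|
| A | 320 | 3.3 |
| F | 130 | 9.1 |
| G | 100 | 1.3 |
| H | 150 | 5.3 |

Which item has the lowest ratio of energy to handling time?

Profitability E/h (kJ/min): A = 320/3.3 = 97, F = 130/9.1 = 14.3, G = 100/1.3 = 76.9, H = 150/5.3 = 28.3.
Ranked: A > G > H > F.

F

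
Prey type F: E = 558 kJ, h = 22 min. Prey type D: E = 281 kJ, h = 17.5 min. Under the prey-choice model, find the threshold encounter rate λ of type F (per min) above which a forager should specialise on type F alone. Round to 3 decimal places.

At the threshold, the rate on type F alone equals the profitability of type D: λ·558/(1 + λ·22) = 281/17.5 = 16.06.
Rearranging, λ(558 − 16.06×22) = 16.06, so λ = 16.06/204.7 = 0.07843 per min.

0.078 per min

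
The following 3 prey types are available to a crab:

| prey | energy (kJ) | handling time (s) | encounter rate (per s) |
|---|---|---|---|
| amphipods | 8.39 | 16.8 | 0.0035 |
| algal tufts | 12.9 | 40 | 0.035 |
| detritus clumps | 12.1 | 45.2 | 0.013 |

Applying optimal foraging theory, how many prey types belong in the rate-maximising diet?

3

Rank by E/h (kJ/s): amphipods 0.499, algal tufts 0.323, detritus clumps 0.268. Include each in turn until the next type's E/h falls below the running intake rate.
Rate on top 1: 0.02773. algal tufts: 0.323 > 0.02773 → include.
Rate on top 2: 0.1956. detritus clumps: 0.268 > 0.1956 → include.
Optimal diet: amphipods, algal tufts, detritus clumps — 3 of 3 types.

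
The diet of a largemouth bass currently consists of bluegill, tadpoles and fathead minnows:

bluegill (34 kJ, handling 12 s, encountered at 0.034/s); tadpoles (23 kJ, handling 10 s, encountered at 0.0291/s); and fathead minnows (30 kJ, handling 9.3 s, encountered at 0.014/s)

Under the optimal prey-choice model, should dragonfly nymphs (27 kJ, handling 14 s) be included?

On bluegill, tadpoles and fathead minnows alone, R = ΣλE/(1+Σλh) = 2.245/1.829 = 1.227 kJ/s.
Profitability of dragonfly nymphs: 27/14 = 1.929 kJ/s.
Since 1.929 > R, including dragonfly nymphs increases the long-run rate.

Yes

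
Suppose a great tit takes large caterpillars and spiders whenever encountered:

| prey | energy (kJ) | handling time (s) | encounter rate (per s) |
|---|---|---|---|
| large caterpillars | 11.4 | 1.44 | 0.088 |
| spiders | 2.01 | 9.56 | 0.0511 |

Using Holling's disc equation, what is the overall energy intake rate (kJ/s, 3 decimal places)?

0.685 kJ/s

Energy encountered per unit search time: 0.088×11.4 + 0.0511×2.01 = 1.106 kJ/s.
Handling time per unit search time: 0.088×1.44 + 0.0511×9.56 = 0.6152.
Rate = 1.106/(1 + 0.6152) = 0.6847 kJ/s.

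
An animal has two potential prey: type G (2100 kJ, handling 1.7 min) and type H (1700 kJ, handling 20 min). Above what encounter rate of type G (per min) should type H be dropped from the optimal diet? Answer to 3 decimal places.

At the threshold, the rate on type G alone equals the profitability of type H: λ·2100/(1 + λ·1.7) = 1700/20 = 85.
Rearranging, λ(2100 − 85×1.7) = 85, so λ = 85/1956 = 0.04347 per min.

0.043 per min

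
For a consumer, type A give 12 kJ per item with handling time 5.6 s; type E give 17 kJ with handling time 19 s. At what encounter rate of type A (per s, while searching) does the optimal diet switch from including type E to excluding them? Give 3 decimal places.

Drop type E once their profitability E₂/h₂ falls below the rate achievable on type A alone: E₂/h₂ = λE₁/(1 + λh₁).
Solve for λ: λE₁h₂ = E₂(1 + λh₁) → λ(E₁h₂ − E₂h₁) = E₂ → λ = E₂/(E₁h₂ − E₂h₁).
λ = 17/(12×19 − 17×5.6) = 17/132.8 = 0.128 per s.

0.128 per s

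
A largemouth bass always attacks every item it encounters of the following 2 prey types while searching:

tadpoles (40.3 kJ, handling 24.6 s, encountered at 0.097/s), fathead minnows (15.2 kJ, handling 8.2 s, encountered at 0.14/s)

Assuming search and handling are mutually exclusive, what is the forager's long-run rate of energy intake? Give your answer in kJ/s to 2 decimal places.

R = Σλ_iE_i / (1 + Σλ_ih_i)
Numerator: 0.097×40.3 + 0.14×15.2 = 6.037
Denominator: 1 + 0.097×24.6 + 0.14×8.2 = 4.534
R = 6.037/4.534 = 1.331 kJ/s

1.33 kJ/s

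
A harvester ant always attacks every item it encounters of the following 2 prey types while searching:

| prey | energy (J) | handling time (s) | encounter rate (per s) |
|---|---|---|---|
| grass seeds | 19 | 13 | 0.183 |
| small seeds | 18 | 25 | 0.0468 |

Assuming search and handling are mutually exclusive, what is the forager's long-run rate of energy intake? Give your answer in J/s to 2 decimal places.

Energy encountered per unit search time: 0.183×19 + 0.0468×18 = 4.319 J/s.
Handling time per unit search time: 0.183×13 + 0.0468×25 = 3.549.
Rate = 4.319/(1 + 3.549) = 0.9495 J/s.

0.95 J/s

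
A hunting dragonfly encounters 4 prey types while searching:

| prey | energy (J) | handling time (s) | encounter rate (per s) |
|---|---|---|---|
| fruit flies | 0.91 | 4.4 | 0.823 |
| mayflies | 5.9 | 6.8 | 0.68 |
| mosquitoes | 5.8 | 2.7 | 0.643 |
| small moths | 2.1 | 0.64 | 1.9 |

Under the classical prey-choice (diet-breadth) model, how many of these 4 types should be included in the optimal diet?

E/h in descending order: small moths 3.28, mosquitoes 2.15, mayflies 0.868, fruit flies 0.207 J/s. The optimal diet is the largest prefix of this list for which every included type satisfies E_i/h_i > R on the types above it.
Rate on top 1: 1.801. mosquitoes: 2.15 > 1.801 → include.
Rate on top 2: 1.953. mayflies: 0.868 < 1.953 → exclude; stop.
Optimal diet: small moths, mosquitoes — 2 of 4 types.

2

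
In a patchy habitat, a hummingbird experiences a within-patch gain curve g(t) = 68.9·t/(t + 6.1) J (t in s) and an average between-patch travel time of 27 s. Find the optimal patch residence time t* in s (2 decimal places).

Maximise g(t)/(T+t): set derivative to zero → g'(t)(T+t) = g(t).
g'(t) = 68.9·6.1/(t + 6.1)². Setting 68.9·6.1/(t+6.1)² = 68.9t/[(t+6.1)(27+t)] gives 6.1(27+t) = t(t+6.1), so t² = 6.1×27 = 164.7.
t* = √164.7 = 12.83 s.

12.83 s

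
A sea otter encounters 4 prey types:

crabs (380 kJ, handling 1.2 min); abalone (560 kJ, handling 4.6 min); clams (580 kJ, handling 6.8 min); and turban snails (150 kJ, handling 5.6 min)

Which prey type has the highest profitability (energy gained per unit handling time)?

Profitability E/h (kJ/min): crabs = 380/1.2 = 317, abalone = 560/4.6 = 122, clams = 580/6.8 = 85.3, turban snails = 150/5.6 = 26.8.
Ranked: crabs > abalone > clams > turban snails.

crabs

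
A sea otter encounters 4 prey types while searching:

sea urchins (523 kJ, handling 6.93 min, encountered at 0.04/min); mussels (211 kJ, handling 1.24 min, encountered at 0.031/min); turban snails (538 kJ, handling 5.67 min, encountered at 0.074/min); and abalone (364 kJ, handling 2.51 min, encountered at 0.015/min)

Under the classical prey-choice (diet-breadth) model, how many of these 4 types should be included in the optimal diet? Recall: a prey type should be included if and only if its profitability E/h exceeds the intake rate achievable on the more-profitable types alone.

4

Profitabilities (E/h, kJ/min): mussels 170, abalone 145, turban snails 94.9, sea urchins 75.5. Add prey in this order while the next type's profitability exceeds the intake rate on those already taken.
Rate on top 1: 6.299. abalone: 145 > 6.299 → include.
Rate on top 2: 11.15. turban snails: 94.9 > 11.15 → include.
Rate on top 3: 34.64. sea urchins: 75.5 > 34.64 → include.
Optimal diet: mussels, abalone, turban snails, sea urchins — 4 of 4 types.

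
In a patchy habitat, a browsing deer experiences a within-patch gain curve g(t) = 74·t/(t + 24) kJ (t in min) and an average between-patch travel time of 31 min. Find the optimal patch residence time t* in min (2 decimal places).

Optimal t* satisfies g'(t*) = g(t*)/(T + t*).
g'(t) = 74·24/(t + 24)². Setting 74·24/(t+24)² = 74t/[(t+24)(31+t)] gives 24(31+t) = t(t+24), so t² = 24×31 = 744.
t* = √744 = 27.28 min.

27.28 min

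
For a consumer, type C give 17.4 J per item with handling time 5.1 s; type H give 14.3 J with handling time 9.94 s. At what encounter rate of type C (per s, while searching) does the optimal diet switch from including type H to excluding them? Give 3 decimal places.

0.143 per s

The zero-one rule: include type H iff E₂/h₂ > λE₁/(1+λh₁). Equality gives the switch point.
λE₁h₂ = E₂ + λE₂h₁ ⇒ λ = E₂/(E₁h₂ − E₂h₁) = 14.3/(173 − 72.93) = 0.143 per s.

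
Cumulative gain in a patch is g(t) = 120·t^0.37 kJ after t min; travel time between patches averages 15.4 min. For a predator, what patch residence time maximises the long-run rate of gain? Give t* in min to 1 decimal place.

Optimal t* satisfies g'(t*) = g(t*)/(T + t*).
g'(t) = 0.37·120·t^-0.63. Setting 0.37·120·t^-0.63 = 120·t^0.37/(15.4+t) gives 0.37(15.4+t) = t, so 0.63·t = 0.37×15.4.
t* = 0.37×15.4/0.63 = 9.044 min.

9.0 min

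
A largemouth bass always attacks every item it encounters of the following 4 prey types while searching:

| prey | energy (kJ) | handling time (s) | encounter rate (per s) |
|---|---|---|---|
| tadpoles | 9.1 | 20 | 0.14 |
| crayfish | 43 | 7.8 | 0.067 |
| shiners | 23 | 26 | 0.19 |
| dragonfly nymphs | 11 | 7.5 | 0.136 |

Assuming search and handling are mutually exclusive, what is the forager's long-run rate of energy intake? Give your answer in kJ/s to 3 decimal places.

R = (0.14×9.1 + 0.067×43 + 0.19×23 + 0.136×11) / (1 + 0.14×20 + 0.067×7.8 + 0.19×26 + 0.136×7.5) = 10.02/10.28 = 0.9746 kJ/s.

0.975 kJ/s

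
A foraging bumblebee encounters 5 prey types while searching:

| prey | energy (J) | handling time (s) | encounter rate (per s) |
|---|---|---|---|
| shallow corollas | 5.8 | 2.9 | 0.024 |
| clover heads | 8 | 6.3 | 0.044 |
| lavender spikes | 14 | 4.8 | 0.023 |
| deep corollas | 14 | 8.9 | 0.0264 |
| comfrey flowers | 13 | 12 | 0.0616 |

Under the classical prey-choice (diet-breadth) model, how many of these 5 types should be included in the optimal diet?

5

E/h in descending order: lavender spikes 2.92, shallow corollas 2, deep corollas 1.57, clover heads 1.27, comfrey flowers 1.08 J/s. The optimal diet is the largest prefix of this list for which every included type satisfies E_i/h_i > R on the types above it.
Rate on top 1: 0.29. shallow corollas: 2 > 0.29 → include.
Rate on top 2: 0.3908. deep corollas: 1.57 > 0.3908 → include.
Rate on top 3: 0.5872. clover heads: 1.27 > 0.5872 → include.
Rate on top 4: 0.699. comfrey flowers: 1.08 > 0.699 → include.
Optimal diet: lavender spikes, shallow corollas, deep corollas, clover heads, comfrey flowers — 5 of 5 types.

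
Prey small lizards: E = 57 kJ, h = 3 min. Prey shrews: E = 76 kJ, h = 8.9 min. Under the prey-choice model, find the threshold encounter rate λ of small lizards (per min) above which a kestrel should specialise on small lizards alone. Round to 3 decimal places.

Drop shrews once their profitability E₂/h₂ falls below the rate achievable on small lizards alone: E₂/h₂ = λE₁/(1 + λh₁).
Solve for λ: λE₁h₂ = E₂(1 + λh₁) → λ(E₁h₂ − E₂h₁) = E₂ → λ = E₂/(E₁h₂ − E₂h₁).
λ = 76/(57×8.9 − 76×3) = 76/279.3 = 0.2721 per min.

0.272 per min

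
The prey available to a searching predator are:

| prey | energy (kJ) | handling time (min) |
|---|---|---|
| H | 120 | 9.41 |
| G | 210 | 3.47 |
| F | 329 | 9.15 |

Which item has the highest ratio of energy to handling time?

Profitability E/h (kJ/min): H = 120/9.41 = 12.8, G = 210/3.47 = 60.5, F = 329/9.15 = 36.
Ranked: G > F > H.

G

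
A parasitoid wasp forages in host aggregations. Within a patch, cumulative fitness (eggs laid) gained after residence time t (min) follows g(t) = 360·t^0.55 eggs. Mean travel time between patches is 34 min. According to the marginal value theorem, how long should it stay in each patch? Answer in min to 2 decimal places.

41.56 min

Optimal t* satisfies g'(t*) = g(t*)/(T + t*).
g'(t) = 0.55·360·t^-0.45. Setting 0.55·360·t^-0.45 = 360·t^0.55/(34+t) gives 0.55(34+t) = t, so 0.45·t = 0.55×34.
t* = 0.55×34/0.45 = 41.56 min.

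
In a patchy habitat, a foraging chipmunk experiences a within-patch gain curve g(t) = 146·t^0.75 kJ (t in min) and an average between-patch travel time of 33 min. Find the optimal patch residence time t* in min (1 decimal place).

99.0 min

Optimal t* satisfies g'(t*) = g(t*)/(T + t*).
g'(t) = 0.75·146·t^-0.25. Setting 0.75·146·t^-0.25 = 146·t^0.75/(33+t) gives 0.75(33+t) = t, so 0.25·t = 0.75×33.
t* = 0.75×33/0.25 = 99 min.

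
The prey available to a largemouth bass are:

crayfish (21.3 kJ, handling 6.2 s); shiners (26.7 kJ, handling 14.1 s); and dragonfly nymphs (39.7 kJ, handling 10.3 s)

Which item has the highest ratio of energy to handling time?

dragonfly nymphs

Profitability E/h (kJ/s): crayfish = 21.3/6.2 = 3.44, shiners = 26.7/14.1 = 1.89, dragonfly nymphs = 39.7/10.3 = 3.85.
Ranked: dragonfly nymphs > crayfish > shiners.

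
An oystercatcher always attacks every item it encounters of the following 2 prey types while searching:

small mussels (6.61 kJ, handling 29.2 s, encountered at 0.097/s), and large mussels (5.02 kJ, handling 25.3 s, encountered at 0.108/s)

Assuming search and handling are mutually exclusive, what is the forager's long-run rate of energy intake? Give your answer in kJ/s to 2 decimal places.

0.18 kJ/s

Energy encountered per unit search time: 0.097×6.61 + 0.108×5.02 = 1.183 kJ/s.
Handling time per unit search time: 0.097×29.2 + 0.108×25.3 = 5.565.
Rate = 1.183/(1 + 5.565) = 0.1803 kJ/s.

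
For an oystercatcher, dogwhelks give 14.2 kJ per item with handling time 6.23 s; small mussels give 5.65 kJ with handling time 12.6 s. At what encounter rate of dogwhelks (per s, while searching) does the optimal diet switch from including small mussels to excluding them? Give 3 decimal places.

Drop small mussels once their profitability E₂/h₂ falls below the rate achievable on dogwhelks alone: E₂/h₂ = λE₁/(1 + λh₁).
Solve for λ: λE₁h₂ = E₂(1 + λh₁) → λ(E₁h₂ − E₂h₁) = E₂ → λ = E₂/(E₁h₂ − E₂h₁).
λ = 5.65/(14.2×12.6 − 5.65×6.23) = 5.65/143.7 = 0.03931 per s.

0.039 per s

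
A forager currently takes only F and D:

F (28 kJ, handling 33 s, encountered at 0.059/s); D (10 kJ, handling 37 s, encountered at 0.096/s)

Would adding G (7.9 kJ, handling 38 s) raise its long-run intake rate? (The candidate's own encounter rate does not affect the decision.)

No

On F and D alone, R = ΣλE/(1+Σλh) = 2.612/6.499 = 0.4019 kJ/s.
Profitability of G: 7.9/38 = 0.2079 kJ/s.
Since 0.2079 < R, time spent handling G is better spent searching.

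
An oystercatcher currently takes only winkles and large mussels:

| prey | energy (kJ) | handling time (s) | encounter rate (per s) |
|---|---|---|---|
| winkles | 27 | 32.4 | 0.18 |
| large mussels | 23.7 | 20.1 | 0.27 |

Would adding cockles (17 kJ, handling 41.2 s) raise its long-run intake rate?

Intake rate on the current diet: R = (0.18×27 + 0.27×23.7) / (1 + 0.18×32.4 + 0.27×20.1) = 11.26/12.26 = 0.9184 kJ/s.
Profitability of cockles: 17/41.2 = 0.4126 kJ/s.
Since 0.4126 < R, time spent handling cockles is better spent searching.

No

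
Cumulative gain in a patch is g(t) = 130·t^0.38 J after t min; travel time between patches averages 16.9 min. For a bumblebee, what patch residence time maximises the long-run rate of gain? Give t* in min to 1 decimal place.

Optimal t* satisfies g'(t*) = g(t*)/(T + t*).
g'(t) = 0.38·130·t^-0.62. Setting 0.38·130·t^-0.62 = 130·t^0.38/(16.9+t) gives 0.38(16.9+t) = t, so 0.62·t = 0.38×16.9.
t* = 0.38×16.9/0.62 = 10.36 min.

10.4 min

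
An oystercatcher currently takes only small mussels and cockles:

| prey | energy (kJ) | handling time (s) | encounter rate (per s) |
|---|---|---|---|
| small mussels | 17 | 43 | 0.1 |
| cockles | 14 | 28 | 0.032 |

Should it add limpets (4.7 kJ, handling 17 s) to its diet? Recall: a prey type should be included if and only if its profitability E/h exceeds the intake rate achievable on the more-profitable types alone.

Intake rate on the current diet: R = (0.1×17 + 0.032×14) / (1 + 0.1×43 + 0.032×28) = 2.148/6.196 = 0.3467 kJ/s.
Profitability of limpets: 4.7/17 = 0.2765 kJ/s.
Since 0.2765 < R, time spent handling limpets is better spent searching.

No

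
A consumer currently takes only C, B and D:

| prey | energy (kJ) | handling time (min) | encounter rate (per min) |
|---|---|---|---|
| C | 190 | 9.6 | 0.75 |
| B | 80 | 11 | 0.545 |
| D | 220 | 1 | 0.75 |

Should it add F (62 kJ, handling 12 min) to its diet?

No

Current rate: (0.75×190 + 0.545×80 + 0.75×220)/(1 + 0.75×9.6 + 0.545×11 + 0.75×1) = 23.49 kJ/min.
Profitability of F: 62/12 = 5.167 kJ/min.
Since 5.167 < R, time spent handling F is better spent searching.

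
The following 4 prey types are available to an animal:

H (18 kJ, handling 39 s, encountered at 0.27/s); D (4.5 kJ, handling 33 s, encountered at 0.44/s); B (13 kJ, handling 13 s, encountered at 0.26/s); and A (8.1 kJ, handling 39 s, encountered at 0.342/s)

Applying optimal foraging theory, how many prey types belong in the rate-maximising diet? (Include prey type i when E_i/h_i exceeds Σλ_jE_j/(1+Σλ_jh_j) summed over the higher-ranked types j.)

1

Rank by E/h (kJ/s): B 1, H 0.462, A 0.208, D 0.136. Include each in turn until the next type's E/h falls below the running intake rate.
Rate on top 1: 0.7717. H: 0.462 < 0.7717 → exclude; stop.
Optimal diet: B — 1 of 4 types.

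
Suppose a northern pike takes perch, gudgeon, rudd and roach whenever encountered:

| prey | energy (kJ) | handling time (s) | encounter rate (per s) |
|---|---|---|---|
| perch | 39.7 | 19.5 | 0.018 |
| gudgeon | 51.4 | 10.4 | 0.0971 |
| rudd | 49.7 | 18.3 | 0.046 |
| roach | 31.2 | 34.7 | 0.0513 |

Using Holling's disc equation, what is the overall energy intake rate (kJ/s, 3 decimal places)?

R = (0.018×39.7 + 0.0971×51.4 + 0.046×49.7 + 0.0513×31.2) / (1 + 0.018×19.5 + 0.0971×10.4 + 0.046×18.3 + 0.0513×34.7) = 9.592/4.983 = 1.925 kJ/s.

1.925 kJ/s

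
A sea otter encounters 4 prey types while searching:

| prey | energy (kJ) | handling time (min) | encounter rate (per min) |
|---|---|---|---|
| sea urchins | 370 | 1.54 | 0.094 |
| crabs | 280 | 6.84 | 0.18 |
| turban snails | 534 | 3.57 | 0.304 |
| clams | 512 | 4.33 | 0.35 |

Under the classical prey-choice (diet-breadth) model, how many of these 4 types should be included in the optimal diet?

3

Profitabilities (E/h, kJ/min): sea urchins 240, turban snails 150, clams 118, crabs 40.9. Add prey in this order while the next type's profitability exceeds the intake rate on those already taken.
Rate on top 1: 30.38. turban snails: 150 > 30.38 → include.
Rate on top 2: 88.39. clams: 118 > 88.39 → include.
Rate on top 3: 100.5. crabs: 40.9 < 100.5 → exclude; stop.
Optimal diet: sea urchins, turban snails, clams — 3 of 4 types.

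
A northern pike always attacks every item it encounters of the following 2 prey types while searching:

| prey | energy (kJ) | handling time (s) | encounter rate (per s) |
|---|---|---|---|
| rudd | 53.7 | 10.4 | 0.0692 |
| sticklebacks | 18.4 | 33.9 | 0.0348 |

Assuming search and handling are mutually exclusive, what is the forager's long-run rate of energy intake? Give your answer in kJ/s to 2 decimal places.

1.50 kJ/s

Energy encountered per unit search time: 0.0692×53.7 + 0.0348×18.4 = 4.356 kJ/s.
Handling time per unit search time: 0.0692×10.4 + 0.0348×33.9 = 1.899.
Rate = 4.356/(1 + 1.899) = 1.503 kJ/s.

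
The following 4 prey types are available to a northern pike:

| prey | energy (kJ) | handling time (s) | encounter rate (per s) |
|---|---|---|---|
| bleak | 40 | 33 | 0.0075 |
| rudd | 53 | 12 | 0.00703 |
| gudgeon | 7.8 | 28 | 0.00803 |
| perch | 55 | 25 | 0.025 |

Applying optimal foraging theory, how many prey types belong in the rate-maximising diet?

Rank by E/h (kJ/s): rudd 4.42, perch 2.2, bleak 1.21, gudgeon 0.279. Include each in turn until the next type's E/h falls below the running intake rate.
Rate on top 1: 0.3436. perch: 2.2 > 0.3436 → include.
Rate on top 2: 1.022. bleak: 1.21 > 1.022 → include.
Rate on top 3: 1.046. gudgeon: 0.279 < 1.046 → exclude; stop.
Optimal diet: rudd, perch, bleak — 3 of 4 types.

3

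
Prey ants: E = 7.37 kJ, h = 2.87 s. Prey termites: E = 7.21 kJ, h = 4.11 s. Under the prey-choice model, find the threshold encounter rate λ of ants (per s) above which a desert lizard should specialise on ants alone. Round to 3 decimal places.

At the threshold, the rate on ants alone equals the profitability of termites: λ·7.37/(1 + λ·2.87) = 7.21/4.11 = 1.754.
Rearranging, λ(7.37 − 1.754×2.87) = 1.754, so λ = 1.754/2.335 = 0.7512 per s.

0.751 per s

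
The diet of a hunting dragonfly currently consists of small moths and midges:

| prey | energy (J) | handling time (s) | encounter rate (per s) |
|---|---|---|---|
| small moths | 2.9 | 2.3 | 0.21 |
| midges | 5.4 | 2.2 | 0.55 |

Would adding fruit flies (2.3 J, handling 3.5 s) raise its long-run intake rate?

Current rate: (0.21×2.9 + 0.55×5.4)/(1 + 0.21×2.3 + 0.55×2.2) = 1.329 J/s.
fruit flies: E/h = 2.3/3.5 = 0.6571 J/s.
Since 0.6571 < R, time spent handling fruit flies is better spent searching.

No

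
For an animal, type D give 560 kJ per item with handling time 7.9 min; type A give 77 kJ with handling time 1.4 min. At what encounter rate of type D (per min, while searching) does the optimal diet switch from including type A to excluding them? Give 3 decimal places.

Drop type A once their profitability E₂/h₂ falls below the rate achievable on type D alone: E₂/h₂ = λE₁/(1 + λh₁).
Solve for λ: λE₁h₂ = E₂(1 + λh₁) → λ(E₁h₂ − E₂h₁) = E₂ → λ = E₂/(E₁h₂ − E₂h₁).
λ = 77/(560×1.4 − 77×7.9) = 77/175.7 = 0.4382 per min.

0.438 per min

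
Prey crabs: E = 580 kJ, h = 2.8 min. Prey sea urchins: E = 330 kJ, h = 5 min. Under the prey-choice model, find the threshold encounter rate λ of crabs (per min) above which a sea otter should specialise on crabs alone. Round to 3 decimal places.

The zero-one rule: include sea urchins iff E₂/h₂ > λE₁/(1+λh₁). Equality gives the switch point.
λE₁h₂ = E₂ + λE₂h₁ ⇒ λ = E₂/(E₁h₂ − E₂h₁) = 330/(2900 − 924) = 0.167 per min.

0.167 per min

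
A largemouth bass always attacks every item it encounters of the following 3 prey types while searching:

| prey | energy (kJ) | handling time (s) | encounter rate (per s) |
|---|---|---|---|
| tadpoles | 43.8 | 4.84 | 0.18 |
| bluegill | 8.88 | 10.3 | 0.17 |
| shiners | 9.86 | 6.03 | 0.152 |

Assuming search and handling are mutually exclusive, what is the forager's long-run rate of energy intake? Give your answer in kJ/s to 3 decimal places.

2.400 kJ/s

R = Σλ_iE_i / (1 + Σλ_ih_i)
Numerator: 0.18×43.8 + 0.17×8.88 + 0.152×9.86 = 10.89
Denominator: 1 + 0.18×4.84 + 0.17×10.3 + 0.152×6.03 = 4.539
R = 10.89/4.539 = 2.4 kJ/s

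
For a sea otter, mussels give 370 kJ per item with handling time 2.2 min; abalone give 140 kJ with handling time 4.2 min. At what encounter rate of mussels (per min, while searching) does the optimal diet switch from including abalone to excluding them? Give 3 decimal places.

0.112 per min

The zero-one rule: include abalone iff E₂/h₂ > λE₁/(1+λh₁). Equality gives the switch point.
λE₁h₂ = E₂ + λE₂h₁ ⇒ λ = E₂/(E₁h₂ − E₂h₁) = 140/(1554 − 308) = 0.1124 per min.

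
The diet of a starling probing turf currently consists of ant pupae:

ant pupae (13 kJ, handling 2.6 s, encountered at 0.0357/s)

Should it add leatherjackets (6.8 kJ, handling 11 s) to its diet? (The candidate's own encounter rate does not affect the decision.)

Yes

Current rate: (0.0357×13)/(1 + 0.0357×2.6) = 0.4247 kJ/s.
Profitability of leatherjackets: 6.8/11 = 0.6182 kJ/s.
0.6182 > 0.4247, so adding leatherjackets raises the average — include it.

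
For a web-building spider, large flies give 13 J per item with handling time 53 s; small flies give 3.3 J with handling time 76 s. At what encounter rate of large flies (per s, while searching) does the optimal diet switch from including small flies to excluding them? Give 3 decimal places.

The zero-one rule: include small flies iff E₂/h₂ > λE₁/(1+λh₁). Equality gives the switch point.
λE₁h₂ = E₂ + λE₂h₁ ⇒ λ = E₂/(E₁h₂ − E₂h₁) = 3.3/(988 − 174.9) = 0.004059 per s.

0.004 per s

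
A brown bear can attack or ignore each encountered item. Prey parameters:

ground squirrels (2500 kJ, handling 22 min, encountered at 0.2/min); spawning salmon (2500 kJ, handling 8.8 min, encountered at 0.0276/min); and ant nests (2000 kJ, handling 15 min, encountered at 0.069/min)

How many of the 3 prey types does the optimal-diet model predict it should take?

3

Profitabilities (E/h, kJ/min): spawning salmon 284, ant nests 133, ground squirrels 114. Add prey in this order while the next type's profitability exceeds the intake rate on those already taken.
Rate on top 1: 55.52. ant nests: 133 > 55.52 → include.
Rate on top 2: 90.87. ground squirrels: 114 > 90.87 → include.
Optimal diet: spawning salmon, ant nests, ground squirrels — 3 of 3 types.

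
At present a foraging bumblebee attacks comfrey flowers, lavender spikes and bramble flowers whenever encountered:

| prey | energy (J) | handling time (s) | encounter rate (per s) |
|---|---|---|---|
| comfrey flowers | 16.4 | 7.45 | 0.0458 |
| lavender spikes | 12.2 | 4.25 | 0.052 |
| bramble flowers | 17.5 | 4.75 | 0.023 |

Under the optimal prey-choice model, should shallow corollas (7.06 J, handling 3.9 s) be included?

Yes

On comfrey flowers, lavender spikes and bramble flowers alone, R = ΣλE/(1+Σλh) = 1.788/1.671 = 1.07 J/s.
Profitability of shallow corollas: 7.06/3.9 = 1.81 J/s.
Since 1.81 > R, including shallow corollas increases the long-run rate.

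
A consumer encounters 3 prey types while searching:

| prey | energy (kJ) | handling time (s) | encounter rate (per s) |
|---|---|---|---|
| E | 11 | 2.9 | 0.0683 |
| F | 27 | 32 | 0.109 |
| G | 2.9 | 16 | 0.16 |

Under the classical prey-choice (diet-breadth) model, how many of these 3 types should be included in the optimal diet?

Rank by E/h (kJ/s): E 3.79, F 0.844, G 0.181. Include each in turn until the next type's E/h falls below the running intake rate.
Rate on top 1: 0.6271. F: 0.844 > 0.6271 → include.
Rate on top 2: 0.7884. G: 0.181 < 0.7884 → exclude; stop.
Optimal diet: E, F — 2 of 3 types.

2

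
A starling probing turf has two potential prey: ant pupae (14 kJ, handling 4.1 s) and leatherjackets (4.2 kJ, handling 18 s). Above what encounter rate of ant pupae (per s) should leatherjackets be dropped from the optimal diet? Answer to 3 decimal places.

0.018 per s

At the threshold, the rate on ant pupae alone equals the profitability of leatherjackets: λ·14/(1 + λ·4.1) = 4.2/18 = 0.2333.
Rearranging, λ(14 − 0.2333×4.1) = 0.2333, so λ = 0.2333/13.04 = 0.01789 per s.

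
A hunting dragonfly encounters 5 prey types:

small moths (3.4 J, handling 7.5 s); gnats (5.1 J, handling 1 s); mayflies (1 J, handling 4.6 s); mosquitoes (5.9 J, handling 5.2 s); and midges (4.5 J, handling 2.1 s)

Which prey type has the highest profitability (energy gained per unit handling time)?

In descending order of E/h:
gnats: 5.1/1 = 5.1 J/s
midges: 4.5/2.1 = 2.14 J/s
mosquitoes: 5.9/5.2 = 1.13 J/s
small moths: 3.4/7.5 = 0.453 J/s
mayflies: 1/4.6 = 0.217 J/s

gnats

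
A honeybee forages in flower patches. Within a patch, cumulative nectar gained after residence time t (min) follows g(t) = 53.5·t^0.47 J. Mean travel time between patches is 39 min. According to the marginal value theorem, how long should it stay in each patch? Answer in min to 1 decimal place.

34.6 min

By the marginal value theorem, leave when the instantaneous gain rate g'(t) equals the habitat-wide average g(t)/(T + t).
g'(t) = 0.47·53.5·t^-0.53. Setting 0.47·53.5·t^-0.53 = 53.5·t^0.47/(39+t) gives 0.47(39+t) = t, so 0.53·t = 0.47×39.
t* = 0.47×39/0.53 = 34.58 min.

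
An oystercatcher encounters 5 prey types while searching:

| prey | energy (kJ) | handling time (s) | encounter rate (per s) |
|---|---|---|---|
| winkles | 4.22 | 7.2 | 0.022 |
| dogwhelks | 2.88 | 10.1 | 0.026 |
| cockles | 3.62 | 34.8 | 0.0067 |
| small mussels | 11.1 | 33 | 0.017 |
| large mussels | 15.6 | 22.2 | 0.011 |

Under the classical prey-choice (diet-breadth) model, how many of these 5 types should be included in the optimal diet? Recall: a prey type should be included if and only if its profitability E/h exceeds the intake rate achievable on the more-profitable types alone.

Profitabilities (E/h, kJ/s): large mussels 0.703, winkles 0.586, small mussels 0.336, dogwhelks 0.285, cockles 0.104. Add prey in this order while the next type's profitability exceeds the intake rate on those already taken.
Rate on top 1: 0.1379. winkles: 0.586 > 0.1379 → include.
Rate on top 2: 0.1885. small mussels: 0.336 > 0.1885 → include.
Rate on top 3: 0.2308. dogwhelks: 0.285 > 0.2308 → include.
Rate on top 4: 0.2372. cockles: 0.104 < 0.2372 → exclude; stop.
Optimal diet: large mussels, winkles, small mussels, dogwhelks — 4 of 5 types.

4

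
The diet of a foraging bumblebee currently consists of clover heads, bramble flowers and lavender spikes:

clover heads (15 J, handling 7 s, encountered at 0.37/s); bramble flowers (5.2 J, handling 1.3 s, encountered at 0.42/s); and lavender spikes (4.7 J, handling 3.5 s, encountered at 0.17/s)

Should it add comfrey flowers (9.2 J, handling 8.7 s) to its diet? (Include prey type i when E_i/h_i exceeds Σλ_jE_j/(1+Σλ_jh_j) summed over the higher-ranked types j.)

No

Intake rate on the current diet: R = (0.37×15 + 0.42×5.2 + 0.17×4.7) / (1 + 0.37×7 + 0.42×1.3 + 0.17×3.5) = 8.533/4.731 = 1.804 J/s.
comfrey flowers: E/h = 9.2/8.7 = 1.057 J/s.
1.057 < 1.804, so adding comfrey flowers would lower the average — exclude it.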